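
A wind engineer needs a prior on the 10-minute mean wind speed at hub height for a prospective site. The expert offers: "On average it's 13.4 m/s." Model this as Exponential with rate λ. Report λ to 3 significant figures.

Exponential mean = 1/λ, so λ = 1/13.4 = 0.0746.

λ ≈ 0.0746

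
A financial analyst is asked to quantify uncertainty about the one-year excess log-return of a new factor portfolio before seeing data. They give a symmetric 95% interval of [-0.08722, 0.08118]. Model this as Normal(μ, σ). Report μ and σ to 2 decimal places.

μ = -0.00, σ = 0.04

A symmetric 95% interval runs μ ± z·σ with z = 1.96.
Half-width = 0.0842, so σ = 0.0842/1.96 = 0.04.
μ is the interval midpoint, -0.00.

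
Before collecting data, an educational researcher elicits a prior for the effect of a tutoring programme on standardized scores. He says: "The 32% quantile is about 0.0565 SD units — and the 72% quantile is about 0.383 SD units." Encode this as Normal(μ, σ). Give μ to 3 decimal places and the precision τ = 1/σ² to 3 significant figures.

For Normal(μ,σ), the p-quantile is μ + z_p·σ. Here z_{0.32} = -0.4677, z_{0.72} = 0.5828.
So 0.0565 = μ − 0.4677σ and 0.383 = μ + 0.5828σ.
Subtracting: σ = (0.383 − 0.0565)/(0.5828 − (-0.4677)) = 0.311.
Then μ = 0.0565 − (-0.4677)·0.311 = 0.202.
Precision τ = 1/σ² = 1/0.3108² = 10.4.

μ = 0.202, τ = 10.4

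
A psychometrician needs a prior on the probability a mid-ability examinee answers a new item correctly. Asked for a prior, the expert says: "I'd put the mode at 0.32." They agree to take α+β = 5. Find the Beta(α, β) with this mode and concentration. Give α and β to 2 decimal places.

α = 1.96, β = 3.04

For α,β > 1 the Beta mode is (α−1)/(α+β−2). With α+β = 5, the mode is (α−1)/3.
Set (α−1)/3 = 0.32 → α = 1 + 0.32·3 = 1.96.
β = 5 − α = 3.04.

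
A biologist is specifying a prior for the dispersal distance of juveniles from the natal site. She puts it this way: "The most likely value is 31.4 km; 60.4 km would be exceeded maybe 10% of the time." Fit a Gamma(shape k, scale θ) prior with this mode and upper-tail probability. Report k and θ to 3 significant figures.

Gamma(k,θ) with k>1 has mode (k−1)θ, so θ = 31.4/(k−1).
Need P(X < 60.4) = 0.9 with θ tied to k this way. Start at k = 2, θ = 31.4: P(X<60.4) ≈ 0.573.
Too low — raise k to concentrate. Iterating converges to k ≈ 5.47.
Then θ = 31.4/(5.47−1) ≈ 7.02.

k ≈ 5.47, θ ≈ 7.02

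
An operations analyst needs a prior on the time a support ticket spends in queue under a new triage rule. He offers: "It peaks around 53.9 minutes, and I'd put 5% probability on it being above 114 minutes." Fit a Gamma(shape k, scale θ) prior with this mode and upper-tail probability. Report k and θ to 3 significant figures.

Gamma(k,θ) with k>1 has mode (k−1)θ, so θ = 53.9/(k−1).
Need P(X < 114) = 0.95 with θ tied to k this way. Start at k = 2, θ = 53.9: P(X<114) ≈ 0.624.
Too low — raise k to concentrate. Iterating converges to k ≈ 5.92.
Then θ = 53.9/(5.92−1) ≈ 11.

k ≈ 5.92, θ ≈ 11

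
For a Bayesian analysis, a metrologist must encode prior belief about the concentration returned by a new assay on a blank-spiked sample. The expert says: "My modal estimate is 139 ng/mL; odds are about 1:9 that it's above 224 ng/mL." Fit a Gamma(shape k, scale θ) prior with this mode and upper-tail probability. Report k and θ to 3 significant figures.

k ≈ 9.26, θ ≈ 16.8

Gamma(k,θ) with k>1 has mode (k−1)θ, so θ = 139/(k−1).
Need P(X < 224) = 0.9 with θ tied to k this way. Start at k = 2, θ = 139: P(X<224) ≈ 0.479.
Too low — raise k to concentrate. Iterating converges to k ≈ 9.26.
Then θ = 139/(9.26−1) ≈ 16.8.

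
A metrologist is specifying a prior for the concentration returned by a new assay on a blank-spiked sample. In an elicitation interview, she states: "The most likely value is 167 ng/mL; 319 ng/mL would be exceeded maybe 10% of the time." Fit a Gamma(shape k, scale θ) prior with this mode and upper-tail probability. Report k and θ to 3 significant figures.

Gamma(k,θ) with k>1 has mode (k−1)θ, so θ = 167/(k−1).
Need P(X < 319) = 0.9 with θ tied to k this way. Start at k = 2, θ = 167: P(X<319) ≈ 0.569.
Too low — raise k to concentrate. Iterating converges to k ≈ 5.57.
Then θ = 167/(5.57−1) ≈ 36.6.

k ≈ 5.57, θ ≈ 36.6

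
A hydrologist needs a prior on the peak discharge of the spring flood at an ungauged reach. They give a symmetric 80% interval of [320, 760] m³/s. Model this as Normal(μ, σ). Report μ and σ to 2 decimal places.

A symmetric 80% interval runs μ ± z·σ with z = 1.282.
Half-width = 220, so σ = 220/1.282 = 171.67.
μ is the interval midpoint, 540.00.

μ = 540.00, σ = 171.67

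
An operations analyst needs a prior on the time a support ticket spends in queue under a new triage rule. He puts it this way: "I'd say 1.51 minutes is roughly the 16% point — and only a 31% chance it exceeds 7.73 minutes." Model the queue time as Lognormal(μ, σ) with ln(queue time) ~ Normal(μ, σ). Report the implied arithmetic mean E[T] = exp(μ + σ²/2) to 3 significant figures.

E[T] ≈ 8.18 minutes

If T ~ Lognormal(μ,σ) then ln T ~ Normal(μ,σ), so the p-quantile of ln T is μ + z_p·σ.
ln(1.51) = 0.4121 and ln(7.73) = 2.045; z_{0.16} = -0.9945, z_{0.69} = 0.4959.
σ = (2.045 − 0.4121)/(0.4959 − (-0.9945)) = 1.096.
μ = 0.4121 − (-0.9945)·1.096 = 1.502.
E[T] = exp(μ + σ²/2) = exp(1.502 + 0.6003) = 8.18 minutes.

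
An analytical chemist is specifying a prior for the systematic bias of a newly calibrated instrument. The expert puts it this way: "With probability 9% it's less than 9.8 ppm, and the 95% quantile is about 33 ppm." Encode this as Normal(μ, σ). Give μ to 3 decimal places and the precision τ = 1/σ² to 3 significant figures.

μ = 20.218, τ = 0.0166

The p-quantile of Normal(μ,σ) is μ + z_p·σ, with z_{0.09} = -1.341 and z_{0.95} = 1.645.
Eliminate σ: μ = (z₂·x₁ − z₁·x₂)/(z₂ − z₁) = (1.645·9.8 − (-1.341)·33)/2.986 = 20.218.
Then σ = (x₂ − x₁)/(z₂ − z₁) = (33 − 9.8)/2.986 = 7.771.
Precision τ = 1/σ² = 1/7.771² = 0.0166.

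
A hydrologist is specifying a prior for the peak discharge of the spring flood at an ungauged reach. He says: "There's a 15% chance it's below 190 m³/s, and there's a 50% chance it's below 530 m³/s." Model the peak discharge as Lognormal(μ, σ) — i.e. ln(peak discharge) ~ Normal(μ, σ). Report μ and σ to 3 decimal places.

If T ~ Lognormal(μ,σ) then ln T ~ Normal(μ,σ), so the p-quantile of ln T is μ + z_p·σ.
ln(190) = 5.247 and ln(530) = 6.273; z_{0.15} = -1.036, z_{0.5} = 0.
σ = (6.273 − 5.247)/(0 − (-1.036)) = 0.990.
μ = 5.247 − (-1.036)·0.990 = 6.273.

μ ≈ 6.273, σ ≈ 0.990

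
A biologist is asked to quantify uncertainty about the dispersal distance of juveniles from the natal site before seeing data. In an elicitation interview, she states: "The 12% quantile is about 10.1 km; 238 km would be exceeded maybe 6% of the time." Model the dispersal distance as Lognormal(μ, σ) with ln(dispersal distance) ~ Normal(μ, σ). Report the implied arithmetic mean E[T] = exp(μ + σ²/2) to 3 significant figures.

E[T] ≈ 76.9 km

If T ~ Lognormal(μ,σ) then ln T ~ Normal(μ,σ), so the p-quantile of ln T is μ + z_p·σ.
ln(10.1) = 2.313 and ln(238) = 5.472; z_{0.12} = -1.175, z_{0.94} = 1.555.
σ = (5.472 − 2.313)/(1.555 − (-1.175)) = 1.158.
μ = 2.313 − (-1.175)·1.158 = 3.673.
E[T] = exp(μ + σ²/2) = exp(3.673 + 0.6699) = 76.9 km.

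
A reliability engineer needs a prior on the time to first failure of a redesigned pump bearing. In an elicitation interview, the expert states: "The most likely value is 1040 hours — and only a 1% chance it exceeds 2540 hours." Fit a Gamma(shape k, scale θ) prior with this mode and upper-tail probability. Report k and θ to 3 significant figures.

k ≈ 6.92, θ ≈ 176

Gamma(k,θ) with k>1 has mode (k−1)θ, so θ = 1040/(k−1).
Need P(X < 2540) = 0.99 with θ tied to k this way. Start at k = 2, θ = 1040: P(X<2540) ≈ 0.701.
Too low — raise k to concentrate. Iterating converges to k ≈ 6.92.
Then θ = 1040/(6.92−1) ≈ 176.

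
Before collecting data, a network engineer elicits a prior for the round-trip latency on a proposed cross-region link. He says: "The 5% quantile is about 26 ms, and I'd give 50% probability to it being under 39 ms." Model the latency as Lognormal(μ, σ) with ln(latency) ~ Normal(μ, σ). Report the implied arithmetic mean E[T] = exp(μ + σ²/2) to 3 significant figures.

If T ~ Lognormal(μ,σ) then ln T ~ Normal(μ,σ), so the p-quantile of ln T is μ + z_p·σ.
ln(26) = 3.258 and ln(39) = 3.664; z_{0.05} = -1.645, z_{0.5} = 0.
σ = (3.664 − 3.258)/(0 − (-1.645)) = 0.247.
μ = 3.258 − (-1.645)·0.247 = 3.664.
E[T] = exp(μ + σ²/2) = exp(3.664 + 0.0304) = 40.2 ms.

E[T] ≈ 40.2 ms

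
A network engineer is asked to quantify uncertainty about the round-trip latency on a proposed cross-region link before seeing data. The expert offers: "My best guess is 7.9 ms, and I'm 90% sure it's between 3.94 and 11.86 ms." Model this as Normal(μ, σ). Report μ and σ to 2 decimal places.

μ = 7.90, σ = 2.41

A symmetric 90% interval runs μ ± z·σ with z = 1.645.
Half-width = 3.96, so σ = 3.96/1.645 = 2.41.
μ is the stated best guess, 7.90.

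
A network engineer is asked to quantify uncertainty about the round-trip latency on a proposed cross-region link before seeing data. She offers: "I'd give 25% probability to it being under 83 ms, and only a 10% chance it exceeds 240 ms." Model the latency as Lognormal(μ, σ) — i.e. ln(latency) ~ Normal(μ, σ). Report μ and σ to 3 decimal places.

If T ~ Lognormal(μ,σ) then ln T ~ Normal(μ,σ), so the p-quantile of ln T is μ + z_p·σ.
ln(83) = 4.419 and ln(240) = 5.481; z_{0.25} = -0.6745, z_{0.9} = 1.282.
σ = (5.481 − 4.419)/(1.282 − (-0.6745)) = 0.543.
μ = 4.419 − (-0.6745)·0.543 = 4.785.

μ ≈ 4.785, σ ≈ 0.543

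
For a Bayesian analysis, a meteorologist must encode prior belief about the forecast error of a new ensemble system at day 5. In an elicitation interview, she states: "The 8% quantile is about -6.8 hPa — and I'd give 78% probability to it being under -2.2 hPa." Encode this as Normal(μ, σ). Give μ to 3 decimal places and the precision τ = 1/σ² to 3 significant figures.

μ = -3.831, τ = 0.224

The p-quantile of Normal(μ,σ) is μ + z_p·σ, with z_{0.08} = -1.405 and z_{0.78} = 0.7722.
Eliminate σ: μ = (z₂·x₁ − z₁·x₂)/(z₂ − z₁) = (0.7722·-6.8 − (-1.405)·-2.2)/2.177 = -3.831.
Then σ = (x₂ − x₁)/(z₂ − z₁) = (-2.2 − -6.8)/2.177 = 2.113.
Precision τ = 1/σ² = 1/2.113² = 0.224.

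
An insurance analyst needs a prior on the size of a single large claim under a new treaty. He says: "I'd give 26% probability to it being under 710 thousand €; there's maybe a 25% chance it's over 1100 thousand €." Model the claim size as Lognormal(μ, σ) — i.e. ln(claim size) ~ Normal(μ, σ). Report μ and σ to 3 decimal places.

μ ≈ 6.779, σ ≈ 0.332

If T ~ Lognormal(μ,σ) then ln T ~ Normal(μ,σ), so the p-quantile of ln T is μ + z_p·σ.
ln(710) = 6.565 and ln(1100) = 7.003; z_{0.26} = -0.6433, z_{0.75} = 0.6745.
σ = (7.003 − 6.565)/(0.6745 − (-0.6433)) = 0.332.
μ = 6.565 − (-0.6433)·0.332 = 6.779.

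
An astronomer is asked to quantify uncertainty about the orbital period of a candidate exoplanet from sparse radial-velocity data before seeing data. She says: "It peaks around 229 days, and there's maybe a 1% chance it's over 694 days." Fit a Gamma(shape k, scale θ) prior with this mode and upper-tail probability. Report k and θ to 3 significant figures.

Gamma(k,θ) with k>1 has mode (k−1)θ, so θ = 229/(k−1).
Need P(X < 694) = 0.99 with θ tied to k this way. Start at k = 2, θ = 229: P(X<694) ≈ 0.805.
Too low — raise k to concentrate. Iterating converges to k ≈ 4.65.
Then θ = 229/(4.65−1) ≈ 62.7.

k ≈ 4.65, θ ≈ 62.7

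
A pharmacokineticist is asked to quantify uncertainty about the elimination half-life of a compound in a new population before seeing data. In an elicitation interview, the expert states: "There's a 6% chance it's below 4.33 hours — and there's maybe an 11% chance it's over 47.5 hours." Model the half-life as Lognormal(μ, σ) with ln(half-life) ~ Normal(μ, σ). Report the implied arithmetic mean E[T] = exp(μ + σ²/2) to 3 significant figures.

If T ~ Lognormal(μ,σ) then ln T ~ Normal(μ,σ), so the p-quantile of ln T is μ + z_p·σ.
ln(4.33) = 1.466 and ln(47.5) = 3.861; z_{0.06} = -1.555, z_{0.89} = 1.227.
σ = (3.861 − 1.466)/(1.227 − (-1.555)) = 0.861.
μ = 1.466 − (-1.555)·0.861 = 2.804.
E[T] = exp(μ + σ²/2) = exp(2.804 + 0.3708) = 23.9 hours.

E[T] ≈ 23.9 hours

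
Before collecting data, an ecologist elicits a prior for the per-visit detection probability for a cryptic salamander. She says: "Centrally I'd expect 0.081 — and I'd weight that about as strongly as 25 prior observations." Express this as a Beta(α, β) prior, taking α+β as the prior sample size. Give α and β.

Under the effective-sample-size interpretation, Beta(α, β) has prior mean α/(α+β) and prior sample size α+β.
So α+β = 25 and α/(α+β) = 0.081, giving α = 0.081·25 = 2.025 and β = 25 − 2.025 = 22.975.

α = 2.025, β = 22.975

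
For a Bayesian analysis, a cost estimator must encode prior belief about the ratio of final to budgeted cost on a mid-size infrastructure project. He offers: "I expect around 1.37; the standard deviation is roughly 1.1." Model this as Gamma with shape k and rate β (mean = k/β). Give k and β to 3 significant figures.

For Gamma(k, rate β): mean = k/β, variance = k/β², so CV = 1/√k.
CV = SD/mean = 1.1/1.37 = 0.8029, hence k = 1/CV² = 1.55.
Then β = k/mean = 1.55/1.37 = 1.13.

k ≈ 1.55, β ≈ 1.13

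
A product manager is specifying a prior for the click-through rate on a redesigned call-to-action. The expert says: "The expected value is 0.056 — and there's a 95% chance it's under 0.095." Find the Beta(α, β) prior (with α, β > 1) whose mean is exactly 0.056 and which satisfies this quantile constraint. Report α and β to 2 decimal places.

α ≈ 6.43, β ≈ 108.43

With mean 0.056 fixed, write α = 0.056s, β = 0.944s where s = α+β.
Need P(θ < 0.095) = 0.95 under Beta(0.056s, 0.944s). Normal approximation: (q−m)/√(m(1−m)/s) ≈ z_{0.95} = 1.64, so s ≈ 0.056·0.944·(1.64)²/(0.095−0.056)² = 94.0.
At s = 94.0: P(θ<0.095) ≈ 0.935. Adjusting to match 0.95 gives s ≈ 114.87.
So α = 0.056·114.87 ≈ 6.43, β = 0.944·114.87 ≈ 108.43.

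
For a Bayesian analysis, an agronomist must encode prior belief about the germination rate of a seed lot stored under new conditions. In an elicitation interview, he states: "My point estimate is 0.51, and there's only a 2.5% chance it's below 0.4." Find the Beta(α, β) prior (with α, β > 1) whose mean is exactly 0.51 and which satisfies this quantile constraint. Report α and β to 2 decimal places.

With mean 0.51 fixed, write α = 0.51s, β = 0.49s where s = α+β.
Need P(θ < 0.4) = 0.025 under Beta(0.51s, 0.49s). Normal approximation: (q−m)/√(m(1−m)/s) ≈ z_{0.025} = -1.96, so s ≈ 0.51·0.49·(-1.96)²/(0.4−0.51)² = 79.3.
At s = 79.3: P(θ<0.4) ≈ 0.024. Adjusting to match 0.025 gives s ≈ 78.25.
So α = 0.51·78.25 ≈ 39.91, β = 0.49·78.25 ≈ 38.34.

α ≈ 39.91, β ≈ 38.34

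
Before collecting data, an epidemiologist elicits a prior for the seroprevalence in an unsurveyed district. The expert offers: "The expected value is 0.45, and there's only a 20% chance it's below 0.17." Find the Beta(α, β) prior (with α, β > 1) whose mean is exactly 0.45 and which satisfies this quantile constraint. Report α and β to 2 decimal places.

With mean 0.45 fixed, write α = 0.45s, β = 0.55s where s = α+β.
Need P(θ < 0.17) = 0.2 under Beta(0.45s, 0.55s). Normal approximation: (q−m)/√(m(1−m)/s) ≈ z_{0.2} = -0.842, so s ≈ 0.45·0.55·(-0.842)²/(0.17−0.45)² = 2.2.
At s = 2.2: P(θ<0.17) ≈ 0.203. Adjusting to match 0.2 gives s ≈ 2.28.
So α = 0.45·2.28 ≈ 1.02, β = 0.55·2.28 ≈ 1.25.

α ≈ 1.02, β ≈ 1.25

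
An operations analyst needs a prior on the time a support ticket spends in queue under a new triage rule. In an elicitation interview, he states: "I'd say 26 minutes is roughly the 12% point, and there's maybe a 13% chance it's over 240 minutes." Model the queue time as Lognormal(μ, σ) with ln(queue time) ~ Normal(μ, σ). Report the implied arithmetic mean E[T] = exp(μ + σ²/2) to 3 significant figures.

If T ~ Lognormal(μ,σ) then ln T ~ Normal(μ,σ), so the p-quantile of ln T is μ + z_p·σ.
ln(26) = 3.258 and ln(240) = 5.481; z_{0.12} = -1.175, z_{0.87} = 1.126.
σ = (5.481 − 3.258)/(1.126 − (-1.175)) = 0.966.
μ = 3.258 − (-1.175)·0.966 = 4.393.
E[T] = exp(μ + σ²/2) = exp(4.393 + 0.4663) = 129 minutes.

E[T] ≈ 129 minutes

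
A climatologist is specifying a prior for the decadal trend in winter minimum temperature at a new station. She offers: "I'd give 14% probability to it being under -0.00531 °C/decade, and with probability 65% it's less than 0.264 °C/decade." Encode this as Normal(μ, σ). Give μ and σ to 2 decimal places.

The p-quantile of Normal(μ,σ) is μ + z_p·σ, with z_{0.14} = -1.08 and z_{0.65} = 0.3853.
Eliminate σ: μ = (z₂·x₁ − z₁·x₂)/(z₂ − z₁) = (0.3853·-0.00531 − (-1.08)·0.264)/1.466 = 0.19.
Then σ = (x₂ − x₁)/(z₂ − z₁) = (0.264 − -0.00531)/1.466 = 0.18.

μ = 0.19, σ = 0.18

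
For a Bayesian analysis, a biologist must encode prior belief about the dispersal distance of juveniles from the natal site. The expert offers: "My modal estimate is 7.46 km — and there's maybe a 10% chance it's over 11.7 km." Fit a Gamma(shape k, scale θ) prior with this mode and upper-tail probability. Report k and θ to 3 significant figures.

Gamma(k,θ) with k>1 has mode (k−1)θ, so θ = 7.46/(k−1).
Need P(X < 11.7) = 0.9 with θ tied to k this way. Start at k = 2, θ = 7.46: P(X<11.7) ≈ 0.465.
Too low — raise k to concentrate. Iterating converges to k ≈ 10.2.
Then θ = 7.46/(10.2−1) ≈ 0.807.

k ≈ 10.2, θ ≈ 0.807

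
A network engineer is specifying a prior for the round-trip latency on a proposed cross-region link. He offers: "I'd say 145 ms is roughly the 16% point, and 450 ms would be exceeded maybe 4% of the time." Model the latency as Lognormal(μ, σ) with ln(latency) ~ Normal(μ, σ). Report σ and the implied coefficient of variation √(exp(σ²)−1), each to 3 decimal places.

σ ≈ 0.413, CV ≈ 0.431

If T ~ Lognormal(μ,σ) then ln T ~ Normal(μ,σ), so the p-quantile of ln T is μ + z_p·σ.
ln(145) = 4.977 and ln(450) = 6.109; z_{0.16} = -0.9945, z_{0.96} = 1.751.
σ = (6.109 − 4.977)/(1.751 − (-0.9945)) = 0.413.
μ = 4.977 − (-0.9945)·0.413 = 5.387.
CV = √(exp(σ²)−1) = √(exp(0.1702)−1) = 0.431.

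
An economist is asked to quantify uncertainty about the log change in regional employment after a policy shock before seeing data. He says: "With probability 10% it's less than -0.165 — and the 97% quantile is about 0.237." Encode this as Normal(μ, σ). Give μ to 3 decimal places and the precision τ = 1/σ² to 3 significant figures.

μ = -0.002, τ = 61.9

For Normal(μ,σ), the p-quantile is μ + z_p·σ. Here z_{0.1} = -1.282, z_{0.97} = 1.881.
So -0.165 = μ − 1.282σ and 0.237 = μ + 1.881σ.
Subtracting: σ = (0.237 − -0.165)/(1.881 − (-1.282)) = 0.127.
Then μ = -0.165 − (-1.282)·0.127 = -0.002.
Precision τ = 1/σ² = 1/0.1271² = 61.9.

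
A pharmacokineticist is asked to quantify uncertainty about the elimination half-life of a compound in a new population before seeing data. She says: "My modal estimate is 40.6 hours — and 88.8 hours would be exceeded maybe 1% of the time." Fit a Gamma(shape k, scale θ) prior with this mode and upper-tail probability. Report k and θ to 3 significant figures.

k ≈ 8.88, θ ≈ 5.15

Gamma(k,θ) with k>1 has mode (k−1)θ, so θ = 40.6/(k−1).
Need P(X < 88.8) = 0.99 with θ tied to k this way. Start at k = 2, θ = 40.6: P(X<88.8) ≈ 0.642.
Too low — raise k to concentrate. Iterating converges to k ≈ 8.88.
Then θ = 40.6/(8.88−1) ≈ 5.15.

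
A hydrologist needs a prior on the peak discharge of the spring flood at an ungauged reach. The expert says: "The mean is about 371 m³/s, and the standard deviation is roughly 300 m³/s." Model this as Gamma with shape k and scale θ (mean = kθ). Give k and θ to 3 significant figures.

For Gamma(k, scale θ): mean = kθ, variance = kθ², so CV = 1/√k.
CV = SD/mean = 300/371 = 0.8086, hence k = 1/CV² = 1.53.
Then θ = mean/k = 371/1.53 = 243.

k ≈ 1.53, θ ≈ 243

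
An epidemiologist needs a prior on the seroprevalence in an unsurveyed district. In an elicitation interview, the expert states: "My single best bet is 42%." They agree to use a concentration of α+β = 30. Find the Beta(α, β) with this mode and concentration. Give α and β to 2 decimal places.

α = 12.76, β = 17.24

For α,β > 1 the Beta mode is (α−1)/(α+β−2). With α+β = 30, the mode is (α−1)/28.
Set (α−1)/28 = 0.42 → α = 1 + 0.42·28 = 12.76.
β = 30 − α = 17.24.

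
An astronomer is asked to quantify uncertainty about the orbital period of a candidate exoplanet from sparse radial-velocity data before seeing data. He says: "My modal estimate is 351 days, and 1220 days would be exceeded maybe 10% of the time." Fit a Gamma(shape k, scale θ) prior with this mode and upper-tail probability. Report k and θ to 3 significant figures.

k ≈ 2.21, θ ≈ 291

Gamma(k,θ) with k>1 has mode (k−1)θ, so θ = 351/(k−1).
Need P(X < 1220) = 0.9 with θ tied to k this way. Start at k = 2, θ = 351: P(X<1220) ≈ 0.862.
Too low — raise k to concentrate. Iterating converges to k ≈ 2.21.
Then θ = 351/(2.21−1) ≈ 291.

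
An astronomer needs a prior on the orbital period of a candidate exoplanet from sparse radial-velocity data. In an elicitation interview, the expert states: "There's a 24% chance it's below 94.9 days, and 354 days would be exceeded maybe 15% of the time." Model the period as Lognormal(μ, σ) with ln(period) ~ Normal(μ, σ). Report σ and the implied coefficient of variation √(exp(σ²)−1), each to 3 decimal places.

σ ≈ 0.755, CV ≈ 0.877

If T ~ Lognormal(μ,σ) then ln T ~ Normal(μ,σ), so the p-quantile of ln T is μ + z_p·σ.
ln(94.9) = 4.553 and ln(354) = 5.869; z_{0.24} = -0.7063, z_{0.85} = 1.036.
σ = (5.869 − 4.553)/(1.036 − (-0.7063)) = 0.755.
μ = 4.553 − (-0.7063)·0.755 = 5.086.
CV = √(exp(σ²)−1) = √(exp(0.5706)−1) = 0.877.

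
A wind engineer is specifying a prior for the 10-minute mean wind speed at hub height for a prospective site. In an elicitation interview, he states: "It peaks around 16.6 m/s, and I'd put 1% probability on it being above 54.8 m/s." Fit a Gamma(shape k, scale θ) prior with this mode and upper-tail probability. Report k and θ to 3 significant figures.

k ≈ 4.08, θ ≈ 5.38

Gamma(k,θ) with k>1 has mode (k−1)θ, so θ = 16.6/(k−1).
Need P(X < 54.8) = 0.99 with θ tied to k this way. Start at k = 2, θ = 16.6: P(X<54.8) ≈ 0.842.
Too low — raise k to concentrate. Iterating converges to k ≈ 4.08.
Then θ = 16.6/(4.08−1) ≈ 5.38.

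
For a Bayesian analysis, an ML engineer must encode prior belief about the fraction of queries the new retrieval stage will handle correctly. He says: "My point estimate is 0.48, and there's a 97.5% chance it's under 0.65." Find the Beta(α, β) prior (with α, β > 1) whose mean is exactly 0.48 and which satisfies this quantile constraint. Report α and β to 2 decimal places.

α ≈ 15.44, β ≈ 16.73

With mean 0.48 fixed, write α = 0.48s, β = 0.52s where s = α+β.
Need P(θ < 0.65) = 0.975 under Beta(0.48s, 0.52s). Normal approximation: (q−m)/√(m(1−m)/s) ≈ z_{0.975} = 1.96, so s ≈ 0.48·0.52·(1.96)²/(0.65−0.48)² = 33.2.
At s = 33.2: P(θ<0.65) ≈ 0.977. Adjusting to match 0.975 gives s ≈ 32.17.
So α = 0.48·32.17 ≈ 15.44, β = 0.52·32.17 ≈ 16.73.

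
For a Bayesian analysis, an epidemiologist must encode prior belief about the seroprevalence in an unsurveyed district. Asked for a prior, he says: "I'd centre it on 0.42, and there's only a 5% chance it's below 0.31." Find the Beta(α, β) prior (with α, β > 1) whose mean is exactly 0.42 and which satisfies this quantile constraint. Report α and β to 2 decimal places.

With mean 0.42 fixed, write α = 0.42s, β = 0.58s where s = α+β.
Need P(θ < 0.31) = 0.05 under Beta(0.42s, 0.58s). Normal approximation: (q−m)/√(m(1−m)/s) ≈ z_{0.05} = -1.64, so s ≈ 0.42·0.58·(-1.64)²/(0.31−0.42)² = 54.5.
At s = 54.5: P(θ<0.31) ≈ 0.046. Adjusting to match 0.05 gives s ≈ 51.86.
So α = 0.42·51.86 ≈ 21.78, β = 0.58·51.86 ≈ 30.08.

α ≈ 21.78, β ≈ 30.08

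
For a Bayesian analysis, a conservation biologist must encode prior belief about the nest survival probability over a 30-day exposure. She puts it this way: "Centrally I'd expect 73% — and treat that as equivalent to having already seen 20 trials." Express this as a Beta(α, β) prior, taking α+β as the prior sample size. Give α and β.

α = 14.6, β = 5.4

Under the effective-sample-size interpretation, Beta(α, β) has prior mean α/(α+β) and prior sample size α+β.
So α+β = 20 and α/(α+β) = 0.73, giving α = 0.73·20 = 14.6 and β = 20 − 14.6 = 5.4.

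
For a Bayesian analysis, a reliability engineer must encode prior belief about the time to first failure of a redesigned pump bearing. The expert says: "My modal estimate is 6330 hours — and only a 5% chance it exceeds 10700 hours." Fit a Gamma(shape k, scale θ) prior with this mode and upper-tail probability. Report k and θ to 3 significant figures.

k ≈ 11.1, θ ≈ 625

Gamma(k,θ) with k>1 has mode (k−1)θ, so θ = 6330/(k−1).
Need P(X < 10700) = 0.95 with θ tied to k this way. Start at k = 2, θ = 6330: P(X<10700) ≈ 0.504.
Too low — raise k to concentrate. Iterating converges to k ≈ 11.1.
Then θ = 6330/(11.1−1) ≈ 625.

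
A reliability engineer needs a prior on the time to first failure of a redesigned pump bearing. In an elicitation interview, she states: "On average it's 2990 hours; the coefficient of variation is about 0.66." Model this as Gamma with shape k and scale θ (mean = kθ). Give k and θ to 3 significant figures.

k ≈ 2.3, θ ≈ 1300

For Gamma(k, scale θ): mean = kθ, variance = kθ², so CV = 1/√k.
CV = 0.66, hence k = 1/CV² = 2.3.
Then θ = mean/k = 2990/2.3 = 1300.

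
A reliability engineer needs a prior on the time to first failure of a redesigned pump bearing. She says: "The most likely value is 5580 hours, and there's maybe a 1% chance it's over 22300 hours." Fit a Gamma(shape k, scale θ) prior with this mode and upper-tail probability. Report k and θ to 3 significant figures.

k ≈ 3.18, θ ≈ 2560

Gamma(k,θ) with k>1 has mode (k−1)θ, so θ = 5580/(k−1).
Need P(X < 22300) = 0.99 with θ tied to k this way. Start at k = 2, θ = 5580: P(X<22300) ≈ 0.908.
Too low — raise k to concentrate. Iterating converges to k ≈ 3.18.
Then θ = 5580/(3.18−1) ≈ 2560.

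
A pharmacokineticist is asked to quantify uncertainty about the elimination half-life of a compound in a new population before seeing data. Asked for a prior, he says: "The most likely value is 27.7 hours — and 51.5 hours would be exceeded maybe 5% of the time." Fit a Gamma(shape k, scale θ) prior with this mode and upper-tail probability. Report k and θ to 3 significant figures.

Gamma(k,θ) with k>1 has mode (k−1)θ, so θ = 27.7/(k−1).
Need P(X < 51.5) = 0.95 with θ tied to k this way. Start at k = 2, θ = 27.7: P(X<51.5) ≈ 0.555.
Too low — raise k to concentrate. Iterating converges to k ≈ 8.24.
Then θ = 27.7/(8.24−1) ≈ 3.83.

k ≈ 8.24, θ ≈ 3.83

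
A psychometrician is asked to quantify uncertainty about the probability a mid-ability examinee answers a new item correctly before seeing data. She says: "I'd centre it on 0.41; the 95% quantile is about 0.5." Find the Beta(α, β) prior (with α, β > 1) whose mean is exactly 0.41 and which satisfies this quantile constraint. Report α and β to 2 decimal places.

α ≈ 33.70, β ≈ 48.50

With mean 0.41 fixed, write α = 0.41s, β = 0.59s where s = α+β.
Need P(θ < 0.5) = 0.95 under Beta(0.41s, 0.59s). Normal approximation: (q−m)/√(m(1−m)/s) ≈ z_{0.95} = 1.64, so s ≈ 0.41·0.59·(1.64)²/(0.5−0.41)² = 80.8.
At s = 80.8: P(θ<0.5) ≈ 0.949. Adjusting to match 0.95 gives s ≈ 82.20.
So α = 0.41·82.20 ≈ 33.70, β = 0.59·82.20 ≈ 48.50.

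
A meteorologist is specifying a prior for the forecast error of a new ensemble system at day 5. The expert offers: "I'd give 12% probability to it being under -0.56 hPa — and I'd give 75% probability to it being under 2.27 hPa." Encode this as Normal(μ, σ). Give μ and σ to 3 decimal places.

For Normal(μ,σ), the p-quantile is μ + z_p·σ. Here z_{0.12} = -1.175, z_{0.75} = 0.6745.
So -0.56 = μ − 1.175σ and 2.27 = μ + 0.6745σ.
Subtracting: σ = (2.27 − -0.56)/(0.6745 − (-1.175)) = 1.530.
Then μ = -0.56 − (-1.175)·1.530 = 1.238.

μ = 1.238, σ = 1.530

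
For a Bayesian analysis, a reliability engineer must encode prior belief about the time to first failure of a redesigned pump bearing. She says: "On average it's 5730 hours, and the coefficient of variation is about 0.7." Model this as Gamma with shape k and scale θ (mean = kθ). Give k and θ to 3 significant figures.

k ≈ 2.04, θ ≈ 2810

For Gamma(k, scale θ): mean = kθ, variance = kθ², so CV = 1/√k.
CV = 0.7, hence k = 1/CV² = 2.04.
Then θ = mean/k = 5730/2.04 = 2810.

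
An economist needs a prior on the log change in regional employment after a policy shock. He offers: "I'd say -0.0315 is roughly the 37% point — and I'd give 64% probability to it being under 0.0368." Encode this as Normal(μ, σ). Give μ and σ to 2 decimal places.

For Normal(μ,σ), the p-quantile is μ + z_p·σ. Here z_{0.37} = -0.3319, z_{0.64} = 0.3585.
So -0.0315 = μ − 0.3319σ and 0.0368 = μ + 0.3585σ.
Subtracting: σ = (0.0368 − -0.0315)/(0.3585 − (-0.3319)) = 0.10.
Then μ = -0.0315 − (-0.3319)·0.10 = 0.00.

μ = 0.00, σ = 0.10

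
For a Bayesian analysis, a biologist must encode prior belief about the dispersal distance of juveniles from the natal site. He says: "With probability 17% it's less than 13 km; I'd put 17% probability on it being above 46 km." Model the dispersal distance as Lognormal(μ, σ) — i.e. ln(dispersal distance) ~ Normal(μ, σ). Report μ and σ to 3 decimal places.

μ ≈ 3.197, σ ≈ 0.662

If T ~ Lognormal(μ,σ) then ln T ~ Normal(μ,σ), so the p-quantile of ln T is μ + z_p·σ.
ln(13) = 2.565 and ln(46) = 3.829; z_{0.17} = -0.9542, z_{0.83} = 0.9542.
σ = (3.829 − 2.565)/(0.9542 − (-0.9542)) = 0.662.
μ = 2.565 − (-0.9542)·0.662 = 3.197.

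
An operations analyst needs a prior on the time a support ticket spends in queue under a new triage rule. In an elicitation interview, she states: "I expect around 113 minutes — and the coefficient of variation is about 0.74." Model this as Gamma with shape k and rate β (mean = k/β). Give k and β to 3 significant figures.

k ≈ 1.83, β ≈ 0.0162

For Gamma(k, rate β): mean = k/β, variance = k/β², so CV = 1/√k.
CV = 0.74, hence k = 1/CV² = 1.83.
Then β = k/mean = 1.83/113 = 0.0162.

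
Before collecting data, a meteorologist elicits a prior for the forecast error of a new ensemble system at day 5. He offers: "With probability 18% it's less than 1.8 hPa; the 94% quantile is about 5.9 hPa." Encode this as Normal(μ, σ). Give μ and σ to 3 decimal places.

The p-quantile of Normal(μ,σ) is μ + z_p·σ, with z_{0.18} = -0.9154 and z_{0.94} = 1.555.
Eliminate σ: μ = (z₂·x₁ − z₁·x₂)/(z₂ − z₁) = (1.555·1.8 − (-0.9154)·5.9)/2.47 = 3.319.
Then σ = (x₂ − x₁)/(z₂ − z₁) = (5.9 − 1.8)/2.47 = 1.660.

μ = 3.319, σ = 1.660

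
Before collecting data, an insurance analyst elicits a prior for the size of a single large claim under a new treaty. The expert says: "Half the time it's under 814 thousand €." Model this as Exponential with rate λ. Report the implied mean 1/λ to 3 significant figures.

Exponential median = ln 2 / λ, so λ = ln 2 / 814.0 = 0.000852.
Mean = 1/λ = 1170 thousand €.

mean ≈ 1170 thousand €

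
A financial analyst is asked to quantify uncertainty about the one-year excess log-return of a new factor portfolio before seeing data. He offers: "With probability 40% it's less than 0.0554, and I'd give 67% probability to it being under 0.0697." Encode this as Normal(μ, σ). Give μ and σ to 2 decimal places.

The p-quantile of Normal(μ,σ) is μ + z_p·σ, with z_{0.4} = -0.2533 and z_{0.67} = 0.4399.
Eliminate σ: μ = (z₂·x₁ − z₁·x₂)/(z₂ − z₁) = (0.4399·0.0554 − (-0.2533)·0.0697)/0.6933 = 0.06.
Then σ = (x₂ − x₁)/(z₂ − z₁) = (0.0697 − 0.0554)/0.6933 = 0.02.

μ = 0.06, σ = 0.02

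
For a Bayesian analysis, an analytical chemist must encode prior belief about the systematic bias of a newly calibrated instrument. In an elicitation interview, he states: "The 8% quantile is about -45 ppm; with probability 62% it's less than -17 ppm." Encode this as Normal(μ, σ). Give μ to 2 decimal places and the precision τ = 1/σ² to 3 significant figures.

For Normal(μ,σ), the p-quantile is μ + z_p·σ. Here z_{0.08} = -1.405, z_{0.62} = 0.3055.
So -45 = μ − 1.405σ and -17 = μ + 0.3055σ.
Subtracting: σ = (-17 − -45)/(0.3055 − (-1.405)) = 16.37.
Then μ = -45 − (-1.405)·16.37 = -22.00.
Precision τ = 1/σ² = 1/16.37² = 0.00373.

μ = -22.00, τ = 0.00373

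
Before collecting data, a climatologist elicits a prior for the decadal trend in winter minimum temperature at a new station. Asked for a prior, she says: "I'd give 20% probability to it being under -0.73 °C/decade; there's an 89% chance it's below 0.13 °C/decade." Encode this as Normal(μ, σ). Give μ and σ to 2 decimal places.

μ = -0.38, σ = 0.42

The p-quantile of Normal(μ,σ) is μ + z_p·σ, with z_{0.2} = -0.8416 and z_{0.89} = 1.227.
Eliminate σ: μ = (z₂·x₁ − z₁·x₂)/(z₂ − z₁) = (1.227·-0.73 − (-0.8416)·0.13)/2.068 = -0.38.
Then σ = (x₂ − x₁)/(z₂ − z₁) = (0.13 − -0.73)/2.068 = 0.42.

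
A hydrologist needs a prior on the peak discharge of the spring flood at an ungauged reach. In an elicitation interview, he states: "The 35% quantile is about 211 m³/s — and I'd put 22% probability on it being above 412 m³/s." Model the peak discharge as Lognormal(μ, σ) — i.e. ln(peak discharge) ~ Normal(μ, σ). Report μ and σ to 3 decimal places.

μ ≈ 5.575, σ ≈ 0.578

If T ~ Lognormal(μ,σ) then ln T ~ Normal(μ,σ), so the p-quantile of ln T is μ + z_p·σ.
ln(211) = 5.352 and ln(412) = 6.021; z_{0.35} = -0.3853, z_{0.78} = 0.7722.
σ = (6.021 − 5.352)/(0.7722 − (-0.3853)) = 0.578.
μ = 5.352 − (-0.3853)·0.578 = 5.575.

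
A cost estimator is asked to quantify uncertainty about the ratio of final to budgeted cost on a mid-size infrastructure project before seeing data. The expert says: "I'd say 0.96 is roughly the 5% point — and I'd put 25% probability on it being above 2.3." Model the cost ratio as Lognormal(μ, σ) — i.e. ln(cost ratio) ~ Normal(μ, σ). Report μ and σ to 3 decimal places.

μ ≈ 0.579, σ ≈ 0.377

If T ~ Lognormal(μ,σ) then ln T ~ Normal(μ,σ), so the p-quantile of ln T is μ + z_p·σ.
ln(0.96) = -0.04082 and ln(2.3) = 0.8329; z_{0.05} = -1.645, z_{0.75} = 0.6745.
σ = (0.8329 − -0.04082)/(0.6745 − (-1.645)) = 0.377.
μ = -0.04082 − (-1.645)·0.377 = 0.579.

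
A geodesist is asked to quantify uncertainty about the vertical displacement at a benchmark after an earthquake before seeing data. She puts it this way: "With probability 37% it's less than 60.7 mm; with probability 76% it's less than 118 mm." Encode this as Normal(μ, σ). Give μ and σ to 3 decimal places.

For Normal(μ,σ), the p-quantile is μ + z_p·σ. Here z_{0.37} = -0.3319, z_{0.76} = 0.7063.
So 60.7 = μ − 0.3319σ and 118 = μ + 0.7063σ.
Subtracting: σ = (118 − 60.7)/(0.7063 − (-0.3319)) = 55.194.
Then μ = 60.7 − (-0.3319)·55.194 = 79.016.

μ = 79.016, σ = 55.194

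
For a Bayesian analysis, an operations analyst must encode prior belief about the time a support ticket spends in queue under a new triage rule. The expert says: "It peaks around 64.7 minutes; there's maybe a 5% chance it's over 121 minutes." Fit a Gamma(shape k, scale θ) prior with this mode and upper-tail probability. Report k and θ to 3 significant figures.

k ≈ 8.1, θ ≈ 9.11

Gamma(k,θ) with k>1 has mode (k−1)θ, so θ = 64.7/(k−1).
Need P(X < 121) = 0.95 with θ tied to k this way. Start at k = 2, θ = 64.7: P(X<121) ≈ 0.558.
Too low — raise k to concentrate. Iterating converges to k ≈ 8.1.
Then θ = 64.7/(8.1−1) ≈ 9.11.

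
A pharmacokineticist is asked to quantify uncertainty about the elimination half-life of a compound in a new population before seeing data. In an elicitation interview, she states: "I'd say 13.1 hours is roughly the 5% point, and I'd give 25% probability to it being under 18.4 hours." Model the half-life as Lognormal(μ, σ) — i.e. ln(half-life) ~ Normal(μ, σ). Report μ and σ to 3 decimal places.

μ ≈ 3.148, σ ≈ 0.350

If T ~ Lognormal(μ,σ) then ln T ~ Normal(μ,σ), so the p-quantile of ln T is μ + z_p·σ.
ln(13.1) = 2.573 and ln(18.4) = 2.912; z_{0.05} = -1.645, z_{0.25} = -0.6745.
σ = (2.912 − 2.573)/(-0.6745 − (-1.645)) = 0.350.
μ = 2.573 − (-1.645)·0.350 = 3.148.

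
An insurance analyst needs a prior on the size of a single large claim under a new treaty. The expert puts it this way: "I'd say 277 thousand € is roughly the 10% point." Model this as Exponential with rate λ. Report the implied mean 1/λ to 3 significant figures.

P(T < 277.0) = 1 − e^(−λ·277.0) = 0.1, so λ = −ln(1−0.1)/277.0 = −ln(0.9)/277.0 = 0.00038.
Mean = 1/λ = 2630 thousand €.

mean ≈ 2630 thousand €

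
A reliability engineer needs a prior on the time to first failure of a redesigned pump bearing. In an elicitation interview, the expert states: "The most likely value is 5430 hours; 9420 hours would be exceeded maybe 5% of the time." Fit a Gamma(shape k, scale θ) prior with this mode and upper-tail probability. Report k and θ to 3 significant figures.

k ≈ 10.2, θ ≈ 591

Gamma(k,θ) with k>1 has mode (k−1)θ, so θ = 5430/(k−1).
Need P(X < 9420) = 0.95 with θ tied to k this way. Start at k = 2, θ = 5430: P(X<9420) ≈ 0.517.
Too low — raise k to concentrate. Iterating converges to k ≈ 10.2.
Then θ = 5430/(10.2−1) ≈ 591.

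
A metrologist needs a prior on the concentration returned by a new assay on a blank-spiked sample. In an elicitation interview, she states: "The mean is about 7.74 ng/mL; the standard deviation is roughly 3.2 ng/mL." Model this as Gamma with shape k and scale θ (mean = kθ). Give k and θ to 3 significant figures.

For Gamma(k, scale θ): mean = kθ, variance = kθ², so CV = 1/√k.
CV = SD/mean = 3.2/7.74 = 0.4134, hence k = 1/CV² = 5.85.
Then θ = mean/k = 7.74/5.85 = 1.32.

k ≈ 5.85, θ ≈ 1.32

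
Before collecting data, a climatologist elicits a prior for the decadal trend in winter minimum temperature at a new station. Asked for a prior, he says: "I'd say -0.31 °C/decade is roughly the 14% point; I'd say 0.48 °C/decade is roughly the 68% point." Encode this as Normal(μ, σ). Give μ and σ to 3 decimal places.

μ = 0.241, σ = 0.510

For Normal(μ,σ), the p-quantile is μ + z_p·σ. Here z_{0.14} = -1.08, z_{0.68} = 0.4677.
So -0.31 = μ − 1.08σ and 0.48 = μ + 0.4677σ.
Subtracting: σ = (0.48 − -0.31)/(0.4677 − (-1.08)) = 0.510.
Then μ = -0.31 − (-1.08)·0.510 = 0.241.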